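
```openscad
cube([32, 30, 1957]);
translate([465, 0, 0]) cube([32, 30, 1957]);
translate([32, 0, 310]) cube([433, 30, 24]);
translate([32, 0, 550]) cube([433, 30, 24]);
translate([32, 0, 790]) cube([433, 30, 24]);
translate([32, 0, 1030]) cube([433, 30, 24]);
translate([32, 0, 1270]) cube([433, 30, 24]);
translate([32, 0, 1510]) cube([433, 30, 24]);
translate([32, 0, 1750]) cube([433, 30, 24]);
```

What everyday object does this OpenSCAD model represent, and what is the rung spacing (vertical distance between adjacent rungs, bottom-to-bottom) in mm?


A ladder. The rung spacing is 240 mm.

Two tall 32×30 posts with 7 short bars between them — a ladder. Adjacent rungs sit at z = 310 and z = 550, so the spacing is 550 − 310 = 240 mm.


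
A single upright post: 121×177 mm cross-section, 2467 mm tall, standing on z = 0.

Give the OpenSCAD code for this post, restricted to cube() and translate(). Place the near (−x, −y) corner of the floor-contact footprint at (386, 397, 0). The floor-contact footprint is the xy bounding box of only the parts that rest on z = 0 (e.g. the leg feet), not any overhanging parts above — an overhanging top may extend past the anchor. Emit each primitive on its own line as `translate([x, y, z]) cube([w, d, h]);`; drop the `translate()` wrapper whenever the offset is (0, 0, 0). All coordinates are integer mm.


translate([386, 397, 0]) cube([121, 177, 2467]);


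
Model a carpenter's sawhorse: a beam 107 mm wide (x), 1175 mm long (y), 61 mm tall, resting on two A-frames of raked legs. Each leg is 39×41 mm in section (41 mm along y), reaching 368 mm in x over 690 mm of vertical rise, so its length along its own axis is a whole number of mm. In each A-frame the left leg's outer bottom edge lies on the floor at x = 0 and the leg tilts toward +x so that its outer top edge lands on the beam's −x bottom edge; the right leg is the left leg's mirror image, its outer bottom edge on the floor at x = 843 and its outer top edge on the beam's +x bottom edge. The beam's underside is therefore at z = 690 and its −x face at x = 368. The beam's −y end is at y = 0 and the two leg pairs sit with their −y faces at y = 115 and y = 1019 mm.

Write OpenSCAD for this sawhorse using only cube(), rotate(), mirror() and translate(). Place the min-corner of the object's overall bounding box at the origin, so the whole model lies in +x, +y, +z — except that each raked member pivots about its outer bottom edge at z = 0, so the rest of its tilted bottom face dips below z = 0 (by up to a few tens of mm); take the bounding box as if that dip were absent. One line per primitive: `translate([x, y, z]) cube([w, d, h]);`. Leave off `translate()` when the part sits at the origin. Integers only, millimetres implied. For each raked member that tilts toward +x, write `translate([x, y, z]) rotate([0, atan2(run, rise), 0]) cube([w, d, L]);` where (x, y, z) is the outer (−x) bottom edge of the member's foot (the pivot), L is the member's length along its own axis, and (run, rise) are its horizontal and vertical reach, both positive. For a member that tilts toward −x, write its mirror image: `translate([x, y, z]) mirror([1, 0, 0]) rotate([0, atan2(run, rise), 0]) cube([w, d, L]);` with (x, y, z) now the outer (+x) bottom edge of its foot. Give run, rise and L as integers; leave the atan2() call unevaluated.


// leg length = √(368² + 690²) = 782
// right-leg outer foot x = 2·368 + 107 = 843
// beam min-corner = (368, 0, 690)
translate([368, 0, 690]) cube([107, 1175, 61]);
translate([0, 115, 0]) rotate([0, atan2(368, 690), 0]) cube([39, 41, 782]);
translate([843, 115, 0]) mirror([1, 0, 0]) rotate([0, atan2(368, 690), 0]) cube([39, 41, 782]);
translate([0, 1019, 0]) rotate([0, atan2(368, 690), 0]) cube([39, 41, 782]);
translate([843, 1019, 0]) mirror([1, 0, 0]) rotate([0, atan2(368, 690), 0]) cube([39, 41, 782]);


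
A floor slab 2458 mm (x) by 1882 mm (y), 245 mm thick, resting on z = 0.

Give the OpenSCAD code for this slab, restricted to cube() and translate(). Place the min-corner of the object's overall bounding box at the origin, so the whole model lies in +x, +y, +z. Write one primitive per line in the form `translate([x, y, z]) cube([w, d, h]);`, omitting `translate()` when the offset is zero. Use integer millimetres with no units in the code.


cube([2458, 1882, 245]);


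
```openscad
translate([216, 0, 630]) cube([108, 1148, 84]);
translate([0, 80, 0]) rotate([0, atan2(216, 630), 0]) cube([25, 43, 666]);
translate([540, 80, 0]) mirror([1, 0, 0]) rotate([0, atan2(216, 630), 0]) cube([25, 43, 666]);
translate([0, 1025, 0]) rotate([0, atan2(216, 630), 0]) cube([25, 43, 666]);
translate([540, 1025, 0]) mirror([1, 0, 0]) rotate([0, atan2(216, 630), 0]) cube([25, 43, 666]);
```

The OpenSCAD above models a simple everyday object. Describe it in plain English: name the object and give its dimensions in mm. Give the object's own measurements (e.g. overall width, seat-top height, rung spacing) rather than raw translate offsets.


A sawhorse. A 108×1148×84 mm beam (x, y, z) sits on two A-frame leg pairs. Each pair is two raked legs of 25×43 mm section (43 mm along y) splaying symmetrically in x. Each leg rises 630 mm vertically over 216 mm of horizontal reach and is 666 mm long along its own axis. Every leg's outer bottom edge rests on the floor and its outer top edge meets a bottom edge of the beam — the left legs (tilting toward +x) meet the beam's −x bottom edge, the right legs (their mirror images, tilting toward −x) meet its +x bottom edge — so the leg tops tuck under the beam, the beam's underside is 630 mm above the floor, and the feet are 540 mm apart outside-to-outside with the beam centred between them. The two leg pairs are set in 80 mm from either end of the beam.


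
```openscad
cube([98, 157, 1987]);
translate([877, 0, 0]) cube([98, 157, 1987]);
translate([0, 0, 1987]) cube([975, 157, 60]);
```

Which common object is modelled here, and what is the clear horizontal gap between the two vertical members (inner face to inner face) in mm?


A door frame. The clear opening width is 779 mm.

Two 1987 mm tall posts with a header on top — a door frame. The left jamb is 98 mm wide at x = 0; the right jamb starts at x = 877. The clear opening is 877 − 98 = 779 mm.


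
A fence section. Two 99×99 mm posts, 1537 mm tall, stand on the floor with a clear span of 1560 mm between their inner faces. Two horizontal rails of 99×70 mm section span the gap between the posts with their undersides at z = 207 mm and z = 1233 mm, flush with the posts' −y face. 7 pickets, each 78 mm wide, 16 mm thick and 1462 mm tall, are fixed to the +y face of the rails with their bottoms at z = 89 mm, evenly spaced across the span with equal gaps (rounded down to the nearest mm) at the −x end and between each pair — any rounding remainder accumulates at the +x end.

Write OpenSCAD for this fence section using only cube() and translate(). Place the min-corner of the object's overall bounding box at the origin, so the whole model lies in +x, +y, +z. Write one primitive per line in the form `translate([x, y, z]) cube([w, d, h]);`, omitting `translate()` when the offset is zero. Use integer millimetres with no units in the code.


cube([99, 99, 1537]);
translate([1659, 0, 0]) cube([99, 99, 1537]);
translate([99, 0, 207]) cube([1560, 99, 70]);
translate([99, 0, 1233]) cube([1560, 99, 70]);
translate([225, 99, 89]) cube([78, 16, 1462]);
translate([429, 99, 89]) cube([78, 16, 1462]);
translate([633, 99, 89]) cube([78, 16, 1462]);
translate([837, 99, 89]) cube([78, 16, 1462]);
translate([1041, 99, 89]) cube([78, 16, 1462]);
translate([1245, 99, 89]) cube([78, 16, 1462]);
translate([1449, 99, 89]) cube([78, 16, 1462]);


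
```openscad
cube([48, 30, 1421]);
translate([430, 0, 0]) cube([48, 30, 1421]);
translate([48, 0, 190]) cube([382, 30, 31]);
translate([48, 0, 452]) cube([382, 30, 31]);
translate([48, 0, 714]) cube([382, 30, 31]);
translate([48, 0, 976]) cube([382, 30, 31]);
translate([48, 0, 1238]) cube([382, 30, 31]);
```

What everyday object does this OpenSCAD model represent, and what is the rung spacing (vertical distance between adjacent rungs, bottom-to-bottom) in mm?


A ladder. The rung spacing is 262 mm.

Two tall 48×30 posts with 5 short bars between them — a ladder. Adjacent rungs sit at z = 190 and z = 452, so the spacing is 452 − 190 = 262 mm.


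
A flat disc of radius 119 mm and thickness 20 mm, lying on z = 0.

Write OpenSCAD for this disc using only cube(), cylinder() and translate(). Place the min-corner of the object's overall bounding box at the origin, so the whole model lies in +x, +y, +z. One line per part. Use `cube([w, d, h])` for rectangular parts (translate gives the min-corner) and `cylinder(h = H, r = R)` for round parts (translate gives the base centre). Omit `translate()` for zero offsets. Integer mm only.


translate([119, 119, 0]) cylinder(h = 20, r = 119);


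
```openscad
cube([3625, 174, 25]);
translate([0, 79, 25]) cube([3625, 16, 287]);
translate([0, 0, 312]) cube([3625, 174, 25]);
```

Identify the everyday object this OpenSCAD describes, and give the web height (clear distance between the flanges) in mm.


An I-beam. The web height is 287 mm.

Two wide flanges with a thin centred web — an I-beam. Overall 337 mm minus two 25 mm flanges gives a web of 337 − 2·25 = 287 mm.


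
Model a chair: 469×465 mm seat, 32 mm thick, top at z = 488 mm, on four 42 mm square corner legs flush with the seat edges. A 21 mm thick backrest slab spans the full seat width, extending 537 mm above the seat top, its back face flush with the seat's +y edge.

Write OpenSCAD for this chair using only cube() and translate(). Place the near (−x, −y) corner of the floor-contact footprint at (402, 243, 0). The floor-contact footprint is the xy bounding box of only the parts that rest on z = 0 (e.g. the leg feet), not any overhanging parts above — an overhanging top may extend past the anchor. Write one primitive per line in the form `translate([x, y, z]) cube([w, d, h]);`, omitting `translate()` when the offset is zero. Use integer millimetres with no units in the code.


translate([402, 243, 456]) cube([469, 465, 32]);
translate([402, 243, 0]) cube([42, 42, 456]);
translate([829, 243, 0]) cube([42, 42, 456]);
translate([402, 666, 0]) cube([42, 42, 456]);
translate([829, 666, 0]) cube([42, 42, 456]);
translate([402, 687, 488]) cube([469, 21, 537]);


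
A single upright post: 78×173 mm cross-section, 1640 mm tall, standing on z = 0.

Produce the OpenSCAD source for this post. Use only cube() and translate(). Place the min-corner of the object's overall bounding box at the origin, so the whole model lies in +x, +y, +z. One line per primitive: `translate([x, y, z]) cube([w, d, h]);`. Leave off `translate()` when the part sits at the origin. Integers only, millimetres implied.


cube([78, 173, 1640]);


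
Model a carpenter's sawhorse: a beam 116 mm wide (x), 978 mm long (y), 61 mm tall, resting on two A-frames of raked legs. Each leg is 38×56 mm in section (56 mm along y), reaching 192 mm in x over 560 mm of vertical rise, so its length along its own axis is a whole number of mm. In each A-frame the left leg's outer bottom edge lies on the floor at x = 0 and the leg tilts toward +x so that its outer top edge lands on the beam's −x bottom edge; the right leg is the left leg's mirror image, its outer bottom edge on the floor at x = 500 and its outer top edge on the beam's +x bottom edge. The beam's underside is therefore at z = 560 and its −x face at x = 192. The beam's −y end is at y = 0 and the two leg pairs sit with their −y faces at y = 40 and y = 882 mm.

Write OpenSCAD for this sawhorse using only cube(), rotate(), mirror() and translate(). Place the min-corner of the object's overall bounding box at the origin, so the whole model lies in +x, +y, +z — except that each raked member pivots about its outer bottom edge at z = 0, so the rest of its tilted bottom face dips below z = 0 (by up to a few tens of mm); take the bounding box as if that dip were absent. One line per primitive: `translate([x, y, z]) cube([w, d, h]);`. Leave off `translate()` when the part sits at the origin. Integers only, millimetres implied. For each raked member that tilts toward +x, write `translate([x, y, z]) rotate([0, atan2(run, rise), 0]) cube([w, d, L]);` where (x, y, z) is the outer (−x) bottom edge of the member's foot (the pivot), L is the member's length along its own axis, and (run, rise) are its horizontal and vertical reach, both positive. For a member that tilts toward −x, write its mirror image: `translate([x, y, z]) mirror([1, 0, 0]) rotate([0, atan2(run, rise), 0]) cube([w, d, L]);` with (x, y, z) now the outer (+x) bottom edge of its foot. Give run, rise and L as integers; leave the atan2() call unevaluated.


translate([192, 0, 560]) cube([116, 978, 61]);
translate([0, 40, 0]) rotate([0, atan2(192, 560), 0]) cube([38, 56, 592]);
translate([500, 40, 0]) mirror([1, 0, 0]) rotate([0, atan2(192, 560), 0]) cube([38, 56, 592]);
translate([0, 882, 0]) rotate([0, atan2(192, 560), 0]) cube([38, 56, 592]);
translate([500, 882, 0]) mirror([1, 0, 0]) rotate([0, atan2(192, 560), 0]) cube([38, 56, 592]);


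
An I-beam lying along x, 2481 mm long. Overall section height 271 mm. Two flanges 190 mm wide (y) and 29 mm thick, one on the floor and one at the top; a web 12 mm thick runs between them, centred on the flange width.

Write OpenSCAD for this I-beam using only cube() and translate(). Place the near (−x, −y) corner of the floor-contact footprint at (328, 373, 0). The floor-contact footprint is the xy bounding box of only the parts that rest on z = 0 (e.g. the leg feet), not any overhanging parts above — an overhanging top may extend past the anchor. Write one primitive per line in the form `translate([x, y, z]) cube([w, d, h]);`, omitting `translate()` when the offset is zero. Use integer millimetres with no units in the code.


translate([328, 373, 0]) cube([2481, 190, 29]);
translate([328, 462, 29]) cube([2481, 12, 213]);
translate([328, 373, 242]) cube([2481, 190, 29]);


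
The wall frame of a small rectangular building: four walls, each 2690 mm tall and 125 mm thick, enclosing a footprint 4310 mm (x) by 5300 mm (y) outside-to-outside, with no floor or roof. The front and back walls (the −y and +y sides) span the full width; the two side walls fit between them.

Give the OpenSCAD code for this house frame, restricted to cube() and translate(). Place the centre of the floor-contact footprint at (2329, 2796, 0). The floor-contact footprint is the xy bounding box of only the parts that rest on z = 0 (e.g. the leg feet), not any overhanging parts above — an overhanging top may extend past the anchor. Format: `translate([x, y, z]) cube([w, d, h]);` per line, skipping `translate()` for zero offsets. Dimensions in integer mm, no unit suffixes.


translate([174, 146, 0]) cube([4310, 125, 2690]);
translate([174, 5321, 0]) cube([4310, 125, 2690]);
translate([174, 271, 0]) cube([125, 5050, 2690]);
translate([4359, 271, 0]) cube([125, 5050, 2690]);


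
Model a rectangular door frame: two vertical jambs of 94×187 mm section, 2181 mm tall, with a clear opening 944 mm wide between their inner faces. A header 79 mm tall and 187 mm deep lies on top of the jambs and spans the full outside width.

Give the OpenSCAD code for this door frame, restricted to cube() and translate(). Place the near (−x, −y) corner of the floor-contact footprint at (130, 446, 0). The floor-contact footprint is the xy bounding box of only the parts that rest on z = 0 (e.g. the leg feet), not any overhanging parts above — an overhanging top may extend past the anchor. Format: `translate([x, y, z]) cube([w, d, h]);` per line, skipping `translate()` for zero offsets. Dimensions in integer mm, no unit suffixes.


translate([130, 446, 0]) cube([94, 187, 2181]);
translate([1168, 446, 0]) cube([94, 187, 2181]);
translate([130, 446, 2181]) cube([1132, 187, 79]);


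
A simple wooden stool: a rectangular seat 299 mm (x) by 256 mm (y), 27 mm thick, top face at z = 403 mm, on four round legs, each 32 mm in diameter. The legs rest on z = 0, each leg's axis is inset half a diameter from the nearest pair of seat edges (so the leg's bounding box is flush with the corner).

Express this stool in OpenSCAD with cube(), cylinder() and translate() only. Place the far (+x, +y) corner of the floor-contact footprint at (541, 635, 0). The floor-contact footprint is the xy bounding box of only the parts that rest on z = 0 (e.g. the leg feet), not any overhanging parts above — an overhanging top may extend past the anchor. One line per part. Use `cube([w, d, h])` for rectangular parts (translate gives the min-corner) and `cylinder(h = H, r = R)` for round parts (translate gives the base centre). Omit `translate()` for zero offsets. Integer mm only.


translate([242, 379, 376]) cube([299, 256, 27]);
translate([258, 395, 0]) cylinder(h = 376, r = 16);
translate([525, 395, 0]) cylinder(h = 376, r = 16);
translate([258, 619, 0]) cylinder(h = 376, r = 16);
translate([525, 619, 0]) cylinder(h = 376, r = 16);


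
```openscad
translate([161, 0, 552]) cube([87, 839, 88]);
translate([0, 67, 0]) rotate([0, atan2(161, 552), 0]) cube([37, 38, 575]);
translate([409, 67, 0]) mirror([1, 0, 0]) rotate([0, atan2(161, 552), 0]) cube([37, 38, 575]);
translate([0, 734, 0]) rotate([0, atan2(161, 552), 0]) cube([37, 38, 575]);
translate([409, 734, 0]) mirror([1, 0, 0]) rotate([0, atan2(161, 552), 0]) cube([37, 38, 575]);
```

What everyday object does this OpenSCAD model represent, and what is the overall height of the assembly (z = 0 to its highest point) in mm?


A sawhorse. The overall height is 640 mm.

A beam across two mirrored pairs of raked legs — a sawhorse. The beam's underside is at z = 552 (matching the legs' vertical rise in atan2(161, 552)) and the beam is 88 mm tall, so its top is at 552 + 88 = 640 mm. The raked legs top out at the beam's underside, so that is the highest point.


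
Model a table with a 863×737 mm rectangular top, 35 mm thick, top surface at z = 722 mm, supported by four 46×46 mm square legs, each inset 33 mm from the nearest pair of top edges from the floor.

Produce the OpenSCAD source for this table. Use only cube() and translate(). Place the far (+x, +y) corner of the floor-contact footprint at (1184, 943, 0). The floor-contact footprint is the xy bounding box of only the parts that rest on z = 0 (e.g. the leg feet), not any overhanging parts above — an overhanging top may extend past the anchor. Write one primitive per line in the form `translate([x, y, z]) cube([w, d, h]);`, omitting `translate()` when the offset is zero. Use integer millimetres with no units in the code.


translate([354, 239, 687]) cube([863, 737, 35]);
translate([387, 272, 0]) cube([46, 46, 687]);
translate([1138, 272, 0]) cube([46, 46, 687]);
translate([387, 897, 0]) cube([46, 46, 687]);
translate([1138, 897, 0]) cube([46, 46, 687]);


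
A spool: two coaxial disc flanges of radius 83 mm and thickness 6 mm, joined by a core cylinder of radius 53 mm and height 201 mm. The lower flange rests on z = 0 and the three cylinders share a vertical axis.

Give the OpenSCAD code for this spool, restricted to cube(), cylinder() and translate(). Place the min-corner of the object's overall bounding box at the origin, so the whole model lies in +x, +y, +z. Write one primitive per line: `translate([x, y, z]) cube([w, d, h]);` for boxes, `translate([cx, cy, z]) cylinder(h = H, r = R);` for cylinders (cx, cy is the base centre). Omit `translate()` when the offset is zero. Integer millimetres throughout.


translate([83, 83, 0]) cylinder(h = 6, r = 83);
translate([83, 83, 6]) cylinder(h = 201, r = 53);
translate([83, 83, 207]) cylinder(h = 6, r = 83);


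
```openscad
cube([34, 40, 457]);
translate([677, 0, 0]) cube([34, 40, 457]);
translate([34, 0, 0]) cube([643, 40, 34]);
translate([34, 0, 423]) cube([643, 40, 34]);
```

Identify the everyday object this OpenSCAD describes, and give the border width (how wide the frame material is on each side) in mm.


A picture frame. The border width is 34 mm.

Four thin pieces enclosing a rectangular opening — a picture frame. The two full-height stiles are 457 mm tall; the top rail sits at z = 423 and is 34 mm tall, so the border above the opening is 457 − 423 = 34 mm, matching the stile x-width.


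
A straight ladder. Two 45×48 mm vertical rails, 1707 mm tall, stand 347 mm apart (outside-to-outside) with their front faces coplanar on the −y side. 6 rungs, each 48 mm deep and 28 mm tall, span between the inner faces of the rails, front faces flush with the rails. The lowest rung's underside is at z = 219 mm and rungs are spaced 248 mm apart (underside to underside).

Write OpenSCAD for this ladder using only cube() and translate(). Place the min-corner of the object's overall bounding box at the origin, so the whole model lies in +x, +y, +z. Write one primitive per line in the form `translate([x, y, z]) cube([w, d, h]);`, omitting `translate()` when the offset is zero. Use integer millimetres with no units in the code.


cube([45, 48, 1707]);
translate([302, 0, 0]) cube([45, 48, 1707]);
translate([45, 0, 219]) cube([257, 48, 28]);
translate([45, 0, 467]) cube([257, 48, 28]);
translate([45, 0, 715]) cube([257, 48, 28]);
translate([45, 0, 963]) cube([257, 48, 28]);
translate([45, 0, 1211]) cube([257, 48, 28]);
translate([45, 0, 1459]) cube([257, 48, 28]);


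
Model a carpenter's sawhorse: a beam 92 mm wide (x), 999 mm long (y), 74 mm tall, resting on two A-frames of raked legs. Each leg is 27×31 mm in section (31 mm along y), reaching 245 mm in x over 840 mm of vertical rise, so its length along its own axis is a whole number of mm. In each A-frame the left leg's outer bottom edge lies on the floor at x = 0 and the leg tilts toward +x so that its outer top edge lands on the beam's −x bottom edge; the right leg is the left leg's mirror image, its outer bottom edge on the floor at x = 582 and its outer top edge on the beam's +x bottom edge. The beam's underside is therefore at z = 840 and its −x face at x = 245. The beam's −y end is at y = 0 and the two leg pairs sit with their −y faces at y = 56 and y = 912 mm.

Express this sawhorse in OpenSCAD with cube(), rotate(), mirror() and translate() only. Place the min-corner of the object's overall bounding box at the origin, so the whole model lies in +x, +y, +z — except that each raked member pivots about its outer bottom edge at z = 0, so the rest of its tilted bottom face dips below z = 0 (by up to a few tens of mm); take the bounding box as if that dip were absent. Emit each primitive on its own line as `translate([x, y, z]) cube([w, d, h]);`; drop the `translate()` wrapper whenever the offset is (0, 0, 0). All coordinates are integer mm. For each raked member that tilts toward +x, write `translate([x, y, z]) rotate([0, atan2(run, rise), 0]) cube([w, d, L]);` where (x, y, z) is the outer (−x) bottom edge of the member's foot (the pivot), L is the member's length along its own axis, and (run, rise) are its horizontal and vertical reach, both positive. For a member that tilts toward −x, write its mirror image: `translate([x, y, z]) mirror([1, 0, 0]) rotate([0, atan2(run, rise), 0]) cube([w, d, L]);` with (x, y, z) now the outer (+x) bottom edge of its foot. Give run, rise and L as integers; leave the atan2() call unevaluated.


translate([245, 0, 840]) cube([92, 999, 74]);
translate([0, 56, 0]) rotate([0, atan2(245, 840), 0]) cube([27, 31, 875]);
translate([582, 56, 0]) mirror([1, 0, 0]) rotate([0, atan2(245, 840), 0]) cube([27, 31, 875]);
translate([0, 912, 0]) rotate([0, atan2(245, 840), 0]) cube([27, 31, 875]);
translate([582, 912, 0]) mirror([1, 0, 0]) rotate([0, atan2(245, 840), 0]) cube([27, 31, 875]);


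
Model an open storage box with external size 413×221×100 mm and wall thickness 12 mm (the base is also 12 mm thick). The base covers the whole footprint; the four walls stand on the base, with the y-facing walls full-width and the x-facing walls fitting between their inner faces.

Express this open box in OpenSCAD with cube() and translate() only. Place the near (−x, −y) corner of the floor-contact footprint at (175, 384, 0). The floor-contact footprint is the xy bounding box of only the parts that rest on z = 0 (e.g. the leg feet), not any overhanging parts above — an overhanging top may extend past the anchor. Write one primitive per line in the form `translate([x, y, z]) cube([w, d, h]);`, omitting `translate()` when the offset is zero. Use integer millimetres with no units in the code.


translate([175, 384, 0]) cube([413, 221, 12]);
translate([175, 384, 12]) cube([413, 12, 88]);
translate([175, 593, 12]) cube([413, 12, 88]);
translate([175, 396, 12]) cube([12, 197, 88]);
translate([576, 396, 12]) cube([12, 197, 88]);


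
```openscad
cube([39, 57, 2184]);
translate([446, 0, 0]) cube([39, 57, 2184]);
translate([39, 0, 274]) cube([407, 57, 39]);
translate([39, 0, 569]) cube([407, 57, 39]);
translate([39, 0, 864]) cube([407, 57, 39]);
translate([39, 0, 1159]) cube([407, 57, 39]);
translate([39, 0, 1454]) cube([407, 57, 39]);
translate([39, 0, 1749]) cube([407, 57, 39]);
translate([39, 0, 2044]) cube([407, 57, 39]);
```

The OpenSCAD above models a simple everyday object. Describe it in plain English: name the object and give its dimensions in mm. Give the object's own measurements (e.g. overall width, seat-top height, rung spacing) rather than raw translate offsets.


A straight ladder. Two 39×57 mm vertical rails, 2184 mm tall, stand 485 mm apart (outside-to-outside) with their front faces coplanar on the −y side. 7 rungs, each 57 mm deep and 39 mm tall, span between the inner faces of the rails, front faces flush with the rails. The lowest rung's underside is at z = 274 mm and rungs are spaced 295 mm apart (underside to underside).


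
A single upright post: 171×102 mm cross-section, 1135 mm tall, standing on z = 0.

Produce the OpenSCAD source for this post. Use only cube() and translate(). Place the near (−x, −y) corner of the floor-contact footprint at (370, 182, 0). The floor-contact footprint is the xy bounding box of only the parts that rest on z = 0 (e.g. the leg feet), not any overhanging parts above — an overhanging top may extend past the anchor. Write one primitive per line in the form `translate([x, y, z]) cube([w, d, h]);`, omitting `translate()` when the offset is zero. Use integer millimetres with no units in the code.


translate([370, 182, 0]) cube([171, 102, 1135]);


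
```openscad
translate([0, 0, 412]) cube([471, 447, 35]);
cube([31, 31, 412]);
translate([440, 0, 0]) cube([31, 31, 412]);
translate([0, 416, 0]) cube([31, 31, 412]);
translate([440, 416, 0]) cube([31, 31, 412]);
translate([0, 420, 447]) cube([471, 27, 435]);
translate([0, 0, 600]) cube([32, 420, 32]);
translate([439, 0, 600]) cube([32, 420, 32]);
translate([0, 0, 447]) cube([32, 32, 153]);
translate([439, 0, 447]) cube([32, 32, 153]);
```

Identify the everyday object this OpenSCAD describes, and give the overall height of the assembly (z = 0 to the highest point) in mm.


A chair. The overall height is 882 mm.

A slab on four corner posts with a tall panel at the back — a chair. The seat slab sits at z = 412 with thickness 35, and the 435 mm backrest starts at the seat top, so the overall height is 412 + 35 + 435 = 882 mm.


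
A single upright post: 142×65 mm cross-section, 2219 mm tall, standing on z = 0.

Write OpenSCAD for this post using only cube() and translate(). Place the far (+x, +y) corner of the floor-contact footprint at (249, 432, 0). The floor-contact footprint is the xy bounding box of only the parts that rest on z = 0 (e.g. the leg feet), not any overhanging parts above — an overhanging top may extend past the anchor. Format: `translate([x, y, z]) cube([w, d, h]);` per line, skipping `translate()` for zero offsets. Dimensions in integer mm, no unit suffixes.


translate([107, 367, 0]) cube([142, 65, 2219]);


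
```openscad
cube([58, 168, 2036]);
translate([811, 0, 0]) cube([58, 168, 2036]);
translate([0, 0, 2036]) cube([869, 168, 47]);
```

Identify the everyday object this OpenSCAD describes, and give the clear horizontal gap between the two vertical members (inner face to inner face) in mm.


A door frame. The clear opening width is 753 mm.

Two 2036 mm tall posts with a header on top — a door frame. The left jamb is 58 mm wide at x = 0; the right jamb starts at x = 811. The clear opening is 811 − 58 = 753 mm.


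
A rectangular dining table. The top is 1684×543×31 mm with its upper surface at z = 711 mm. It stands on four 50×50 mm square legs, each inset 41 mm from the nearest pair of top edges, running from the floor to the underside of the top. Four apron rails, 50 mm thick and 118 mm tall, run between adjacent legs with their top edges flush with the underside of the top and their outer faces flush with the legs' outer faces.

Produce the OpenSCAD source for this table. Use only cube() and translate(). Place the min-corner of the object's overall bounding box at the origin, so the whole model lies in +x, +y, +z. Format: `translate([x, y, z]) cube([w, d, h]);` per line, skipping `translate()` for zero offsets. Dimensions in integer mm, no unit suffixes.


// leg_h = 711 - 31 = 680
// apron z = 680 - 118 = 562
translate([0, 0, 680]) cube([1684, 543, 31]);
translate([41, 41, 0]) cube([50, 50, 680]);
translate([1593, 41, 0]) cube([50, 50, 680]);
translate([41, 452, 0]) cube([50, 50, 680]);
translate([1593, 452, 0]) cube([50, 50, 680]);
translate([91, 41, 562]) cube([1502, 50, 118]);
translate([91, 452, 562]) cube([1502, 50, 118]);
translate([41, 91, 562]) cube([50, 361, 118]);
translate([1593, 91, 562]) cube([50, 361, 118]);


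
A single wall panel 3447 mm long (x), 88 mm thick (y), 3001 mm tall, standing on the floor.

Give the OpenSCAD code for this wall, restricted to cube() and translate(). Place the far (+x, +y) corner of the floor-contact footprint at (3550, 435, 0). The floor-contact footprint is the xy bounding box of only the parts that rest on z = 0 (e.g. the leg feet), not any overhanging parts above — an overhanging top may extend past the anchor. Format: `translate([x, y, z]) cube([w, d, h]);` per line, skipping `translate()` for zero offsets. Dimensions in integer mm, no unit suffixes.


translate([103, 347, 0]) cube([3447, 88, 3001]);


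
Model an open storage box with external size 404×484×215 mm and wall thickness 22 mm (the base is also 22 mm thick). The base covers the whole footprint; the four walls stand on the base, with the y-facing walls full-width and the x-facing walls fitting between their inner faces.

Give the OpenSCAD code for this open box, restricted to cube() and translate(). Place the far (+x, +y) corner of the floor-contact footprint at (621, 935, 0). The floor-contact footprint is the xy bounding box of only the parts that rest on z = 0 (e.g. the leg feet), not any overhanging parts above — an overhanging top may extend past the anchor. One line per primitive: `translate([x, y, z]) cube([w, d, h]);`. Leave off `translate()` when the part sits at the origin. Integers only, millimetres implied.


translate([217, 451, 0]) cube([404, 484, 22]);
translate([217, 451, 22]) cube([404, 22, 193]);
translate([217, 913, 22]) cube([404, 22, 193]);
translate([217, 473, 22]) cube([22, 440, 193]);
translate([599, 473, 22]) cube([22, 440, 193]);


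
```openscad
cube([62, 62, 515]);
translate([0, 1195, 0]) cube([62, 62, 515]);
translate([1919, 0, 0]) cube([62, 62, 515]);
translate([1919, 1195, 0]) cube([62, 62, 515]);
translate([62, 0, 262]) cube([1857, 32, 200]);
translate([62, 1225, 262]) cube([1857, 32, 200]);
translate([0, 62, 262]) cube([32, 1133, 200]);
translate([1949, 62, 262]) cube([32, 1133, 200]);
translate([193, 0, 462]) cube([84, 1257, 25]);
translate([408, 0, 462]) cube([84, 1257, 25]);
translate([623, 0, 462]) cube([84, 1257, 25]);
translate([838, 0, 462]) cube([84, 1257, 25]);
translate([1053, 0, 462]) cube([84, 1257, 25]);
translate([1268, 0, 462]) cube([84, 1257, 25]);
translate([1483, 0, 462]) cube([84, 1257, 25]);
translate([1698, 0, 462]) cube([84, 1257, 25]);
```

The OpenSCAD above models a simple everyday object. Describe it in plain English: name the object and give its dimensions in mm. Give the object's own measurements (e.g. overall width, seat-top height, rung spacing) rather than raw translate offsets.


A bed frame 1981 mm long (x) by 1257 mm wide (y). Four 62×62 mm corner posts, 515 mm tall, at the corners of the footprint. Four rails of 32 mm thickness and 200 mm height run between adjacent posts with their undersides at z = 262 mm, their outer faces flush with the outside of the frame (the two x-running rails run between the posts' inner faces; the two y-running rails run between the posts' inner faces). 8 slats, each 84 mm wide (x) and 25 mm thick, lie across the top of the two x-running rails, running the full 1257 mm width of the frame in y; along x they sit between the end posts with a 131 mm gap after the −x posts and between neighbouring slats, leaving 137 mm before the +x posts.


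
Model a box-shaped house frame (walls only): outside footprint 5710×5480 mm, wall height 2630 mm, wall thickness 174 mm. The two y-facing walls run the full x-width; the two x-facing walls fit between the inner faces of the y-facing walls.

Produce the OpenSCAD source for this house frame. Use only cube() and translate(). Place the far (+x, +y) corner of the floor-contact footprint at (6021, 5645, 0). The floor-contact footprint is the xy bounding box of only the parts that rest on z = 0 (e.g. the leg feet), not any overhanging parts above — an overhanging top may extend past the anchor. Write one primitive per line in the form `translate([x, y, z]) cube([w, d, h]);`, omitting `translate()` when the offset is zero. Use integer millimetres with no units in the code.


translate([311, 165, 0]) cube([5710, 174, 2630]);
translate([311, 5471, 0]) cube([5710, 174, 2630]);
translate([311, 339, 0]) cube([174, 5132, 2630]);
translate([5847, 339, 0]) cube([174, 5132, 2630]);


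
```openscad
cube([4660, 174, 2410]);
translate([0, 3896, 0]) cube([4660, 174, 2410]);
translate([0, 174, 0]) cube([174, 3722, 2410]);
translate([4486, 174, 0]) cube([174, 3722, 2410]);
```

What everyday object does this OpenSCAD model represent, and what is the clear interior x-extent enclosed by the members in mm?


A house (or room) frame. The interior width is 4312 mm.

Four 2410 mm walls enclosing a rectangle with no floor or roof — a room or house frame. Outside width is 4660 mm and wall thickness is 174 mm, so the interior width is 4660 − 2 × 174 = 4312 mm.


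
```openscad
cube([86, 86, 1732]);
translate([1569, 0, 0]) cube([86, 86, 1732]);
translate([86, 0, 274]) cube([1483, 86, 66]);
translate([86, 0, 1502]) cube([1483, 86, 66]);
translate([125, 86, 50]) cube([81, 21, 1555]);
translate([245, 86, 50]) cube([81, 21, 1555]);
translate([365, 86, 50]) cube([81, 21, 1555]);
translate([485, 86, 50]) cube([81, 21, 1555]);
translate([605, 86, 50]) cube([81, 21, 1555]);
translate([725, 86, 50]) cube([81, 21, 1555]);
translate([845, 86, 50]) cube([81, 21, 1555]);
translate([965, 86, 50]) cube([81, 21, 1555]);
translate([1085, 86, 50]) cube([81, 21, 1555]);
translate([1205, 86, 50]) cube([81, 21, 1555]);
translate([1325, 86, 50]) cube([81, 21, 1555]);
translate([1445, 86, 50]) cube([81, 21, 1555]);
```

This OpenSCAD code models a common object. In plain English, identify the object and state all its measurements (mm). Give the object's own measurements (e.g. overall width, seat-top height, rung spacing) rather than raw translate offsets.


A fence section. Two 86×86 mm posts, 1732 mm tall, stand on the floor with a clear span of 1483 mm between their inner faces. Two horizontal rails of 86×66 mm section span the gap between the posts with their undersides at z = 274 mm and z = 1502 mm, flush with the posts' −y face. 12 pickets, each 81 mm wide, 21 mm thick and 1555 mm tall, are fixed to the +y face of the rails with their bottoms at z = 50 mm, spaced across the span with a 39 mm gap after the −x post and between neighbouring pickets, with 43 mm left before the +x post.


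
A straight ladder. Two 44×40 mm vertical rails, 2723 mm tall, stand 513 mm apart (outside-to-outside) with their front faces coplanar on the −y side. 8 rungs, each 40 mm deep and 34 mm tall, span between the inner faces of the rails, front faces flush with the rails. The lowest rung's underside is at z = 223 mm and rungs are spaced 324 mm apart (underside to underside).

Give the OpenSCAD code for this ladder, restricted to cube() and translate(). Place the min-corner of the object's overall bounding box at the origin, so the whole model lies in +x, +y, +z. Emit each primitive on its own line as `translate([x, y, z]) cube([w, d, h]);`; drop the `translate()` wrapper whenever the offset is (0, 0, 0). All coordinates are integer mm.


cube([44, 40, 2723]);
translate([469, 0, 0]) cube([44, 40, 2723]);
translate([44, 0, 223]) cube([425, 40, 34]);
translate([44, 0, 547]) cube([425, 40, 34]);
translate([44, 0, 871]) cube([425, 40, 34]);
translate([44, 0, 1195]) cube([425, 40, 34]);
translate([44, 0, 1519]) cube([425, 40, 34]);
translate([44, 0, 1843]) cube([425, 40, 34]);
translate([44, 0, 2167]) cube([425, 40, 34]);
translate([44, 0, 2491]) cube([425, 40, 34]);


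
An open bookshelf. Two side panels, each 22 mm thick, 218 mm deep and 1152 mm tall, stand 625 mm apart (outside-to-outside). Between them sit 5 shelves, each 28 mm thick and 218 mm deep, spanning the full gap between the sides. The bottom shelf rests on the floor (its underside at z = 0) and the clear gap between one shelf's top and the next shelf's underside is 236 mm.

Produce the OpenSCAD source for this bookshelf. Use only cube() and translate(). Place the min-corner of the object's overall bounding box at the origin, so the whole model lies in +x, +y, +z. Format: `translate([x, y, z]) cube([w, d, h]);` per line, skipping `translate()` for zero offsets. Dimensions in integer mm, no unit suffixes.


cube([22, 218, 1152]);
translate([603, 0, 0]) cube([22, 218, 1152]);
translate([22, 0, 0]) cube([581, 218, 28]);
translate([22, 0, 264]) cube([581, 218, 28]);
translate([22, 0, 528]) cube([581, 218, 28]);
translate([22, 0, 792]) cube([581, 218, 28]);
translate([22, 0, 1056]) cube([581, 218, 28]);


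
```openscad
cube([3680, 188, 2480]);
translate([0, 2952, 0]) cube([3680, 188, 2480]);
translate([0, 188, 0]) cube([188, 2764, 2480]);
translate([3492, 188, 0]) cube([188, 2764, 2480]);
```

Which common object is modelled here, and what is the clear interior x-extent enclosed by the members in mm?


A house (or room) frame. The interior width is 3304 mm.

Four 2480 mm walls enclosing a rectangle with no floor or roof — a room or house frame. Outside width is 3680 mm and wall thickness is 188 mm, so the interior width is 3680 − 2 × 188 = 3304 mm.


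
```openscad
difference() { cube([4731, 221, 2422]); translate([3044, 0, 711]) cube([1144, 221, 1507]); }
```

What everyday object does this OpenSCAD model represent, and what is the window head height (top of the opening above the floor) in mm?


A wall with a window opening. The window head height is 2218 mm.

A wall with a rectangular opening subtracted — a window. Sill at z = 711, opening 1507 mm tall, so the head is at 711 + 1507 = 2218 mm.


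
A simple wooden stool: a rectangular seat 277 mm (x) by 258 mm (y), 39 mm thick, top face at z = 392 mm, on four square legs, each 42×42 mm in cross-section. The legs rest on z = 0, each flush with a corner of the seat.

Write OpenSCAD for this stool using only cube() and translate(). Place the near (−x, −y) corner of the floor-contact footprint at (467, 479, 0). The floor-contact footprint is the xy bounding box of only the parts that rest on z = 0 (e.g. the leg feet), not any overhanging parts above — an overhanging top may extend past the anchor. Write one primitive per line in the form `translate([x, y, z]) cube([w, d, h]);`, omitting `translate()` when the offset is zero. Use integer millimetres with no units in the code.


translate([467, 479, 353]) cube([277, 258, 39]);
translate([467, 479, 0]) cube([42, 42, 353]);
translate([702, 479, 0]) cube([42, 42, 353]);
translate([467, 695, 0]) cube([42, 42, 353]);
translate([702, 695, 0]) cube([42, 42, 353]);
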